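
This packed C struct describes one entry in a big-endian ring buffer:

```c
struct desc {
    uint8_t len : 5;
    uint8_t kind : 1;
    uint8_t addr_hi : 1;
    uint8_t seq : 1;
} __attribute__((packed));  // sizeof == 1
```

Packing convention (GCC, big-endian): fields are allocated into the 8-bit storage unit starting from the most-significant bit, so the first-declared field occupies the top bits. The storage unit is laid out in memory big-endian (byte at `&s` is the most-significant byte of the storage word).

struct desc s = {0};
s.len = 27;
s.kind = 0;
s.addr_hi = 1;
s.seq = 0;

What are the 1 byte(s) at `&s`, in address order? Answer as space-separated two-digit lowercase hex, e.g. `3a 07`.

len:5 = 27 → 0x1b << 3 → word 0xd8
kind:1 = 0 → 0x0 << 2 → word 0xd8
addr_hi:1 = 1 → 0x1 << 1 → word 0xda
seq:1 = 0 → 0x0 << 0 → word 0xda
word = 0xda → big-endian bytes:
  [0]=0xda

da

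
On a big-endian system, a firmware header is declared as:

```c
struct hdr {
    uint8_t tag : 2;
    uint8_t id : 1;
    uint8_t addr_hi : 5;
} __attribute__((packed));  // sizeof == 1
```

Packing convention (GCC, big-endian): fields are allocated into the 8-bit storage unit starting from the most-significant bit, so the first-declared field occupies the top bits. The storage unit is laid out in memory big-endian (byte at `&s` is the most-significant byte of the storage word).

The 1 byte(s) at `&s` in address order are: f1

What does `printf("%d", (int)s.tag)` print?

[0]=0xf1 (big-endian) → word 0xf1
tag:2 @ bit 6 → (0xf1>>6)&0x3 = 0x3  ←
id:1 @ bit 5 → (0xf1>>5)&0x1 = 0x1
addr_hi:5 @ bit 0 → (0xf1>>0)&0x1f = 0x11

3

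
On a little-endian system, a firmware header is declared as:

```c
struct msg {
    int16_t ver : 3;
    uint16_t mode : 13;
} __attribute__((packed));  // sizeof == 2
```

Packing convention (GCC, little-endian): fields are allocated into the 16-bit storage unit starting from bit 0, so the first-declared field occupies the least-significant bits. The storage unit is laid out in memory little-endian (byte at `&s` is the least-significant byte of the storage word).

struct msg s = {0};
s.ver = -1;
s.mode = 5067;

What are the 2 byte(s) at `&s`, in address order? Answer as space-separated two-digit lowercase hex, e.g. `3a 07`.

ver (3b) val=-1 bits=0x7 at bit 0: 0x0007
mode (13b) val=5067 bits=0x13cb at bit 3: 0x9e5f
word = 0x9e5f → little-endian bytes:
  [0]=0x5f  [1]=0x9e

5f 9e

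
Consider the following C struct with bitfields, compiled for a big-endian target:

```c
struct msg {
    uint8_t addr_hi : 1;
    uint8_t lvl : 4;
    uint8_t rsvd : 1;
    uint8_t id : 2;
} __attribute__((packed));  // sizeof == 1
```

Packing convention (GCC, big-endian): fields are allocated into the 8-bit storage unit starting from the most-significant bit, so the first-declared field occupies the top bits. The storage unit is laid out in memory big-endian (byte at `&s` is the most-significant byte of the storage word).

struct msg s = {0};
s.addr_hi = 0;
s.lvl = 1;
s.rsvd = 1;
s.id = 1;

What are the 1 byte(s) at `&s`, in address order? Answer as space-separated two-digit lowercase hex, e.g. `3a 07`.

addr_hi (1b) val=0 bits=0x0 at bit 7: 0x00
lvl (4b) val=1 bits=0x1 at bit 3: 0x08
rsvd (1b) val=1 bits=0x1 at bit 2: 0x0c
id (2b) val=1 bits=0x1 at bit 0: 0x0d
word = 0x0d → big-endian bytes:
  [0]=0x0d

0d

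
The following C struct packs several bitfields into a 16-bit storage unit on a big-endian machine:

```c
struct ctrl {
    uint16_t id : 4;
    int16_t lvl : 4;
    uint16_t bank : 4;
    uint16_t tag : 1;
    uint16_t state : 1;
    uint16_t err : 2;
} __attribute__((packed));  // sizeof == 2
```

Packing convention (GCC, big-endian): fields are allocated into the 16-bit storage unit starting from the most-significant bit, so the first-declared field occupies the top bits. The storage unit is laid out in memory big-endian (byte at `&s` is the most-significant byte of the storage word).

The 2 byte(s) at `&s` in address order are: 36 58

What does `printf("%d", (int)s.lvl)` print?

[0]=0x36 [1]=0x58 (big-endian) → word 0x3658
id [12+:4] = (word>>12) & 0xf = 3
lvl [8+:4] = (word>>8) & 0xf = 6  ←
bank [4+:4] = (word>>4) & 0xf = 5
tag [3+:1] = (word>>3) & 0x1 = 1
state [2+:1] = (word>>2) & 0x1 = 0
err [0+:2] = (word>>0) & 0x3 = 0
lvl signed 4b, MSB=0: value = 6

6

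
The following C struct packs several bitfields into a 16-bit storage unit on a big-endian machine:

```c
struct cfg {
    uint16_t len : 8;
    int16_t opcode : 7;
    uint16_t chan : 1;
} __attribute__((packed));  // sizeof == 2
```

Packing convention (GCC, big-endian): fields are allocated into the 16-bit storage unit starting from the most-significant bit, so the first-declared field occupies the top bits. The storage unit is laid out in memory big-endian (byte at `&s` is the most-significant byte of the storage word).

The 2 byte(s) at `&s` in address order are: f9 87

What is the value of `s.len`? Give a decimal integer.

249

[0]=0xf9 [1]=0x87 (big-endian) → word 0xf987
len:8 @ bit 8 → (0xf987>>8)&0xff = 0xf9  ←
opcode:7 @ bit 1 → (0xf987>>1)&0x7f = 0x43
chan:1 @ bit 0 → (0xf987>>0)&0x1 = 0x1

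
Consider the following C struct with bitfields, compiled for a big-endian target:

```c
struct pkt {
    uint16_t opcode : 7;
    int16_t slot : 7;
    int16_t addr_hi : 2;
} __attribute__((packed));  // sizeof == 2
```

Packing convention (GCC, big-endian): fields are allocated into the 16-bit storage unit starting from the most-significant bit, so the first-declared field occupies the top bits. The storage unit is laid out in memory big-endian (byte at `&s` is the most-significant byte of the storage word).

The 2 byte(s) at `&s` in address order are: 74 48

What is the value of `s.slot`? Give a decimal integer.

18

[0]=0x74 [1]=0x48 (big-endian) → word 0x7448
opcode [9+:7] = (word>>9) & 0x7f = 58
slot [2+:7] = (word>>2) & 0x7f = 18  ←
addr_hi [0+:2] = (word>>0) & 0x3 = 0
slot signed 7b, MSB=0: value = 18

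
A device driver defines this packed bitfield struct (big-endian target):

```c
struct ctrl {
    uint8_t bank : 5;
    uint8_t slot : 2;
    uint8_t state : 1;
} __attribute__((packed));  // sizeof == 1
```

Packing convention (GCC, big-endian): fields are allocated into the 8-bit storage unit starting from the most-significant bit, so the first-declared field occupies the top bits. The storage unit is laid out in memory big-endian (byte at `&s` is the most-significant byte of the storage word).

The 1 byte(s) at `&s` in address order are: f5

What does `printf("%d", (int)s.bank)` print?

[0]=0xf5 (big-endian) → word 0xf5
bank:5 @ bit 3 → (0xf5>>3)&0x1f = 0x1e  ←
slot:2 @ bit 1 → (0xf5>>1)&0x3 = 0x2
state:1 @ bit 0 → (0xf5>>0)&0x1 = 0x1

30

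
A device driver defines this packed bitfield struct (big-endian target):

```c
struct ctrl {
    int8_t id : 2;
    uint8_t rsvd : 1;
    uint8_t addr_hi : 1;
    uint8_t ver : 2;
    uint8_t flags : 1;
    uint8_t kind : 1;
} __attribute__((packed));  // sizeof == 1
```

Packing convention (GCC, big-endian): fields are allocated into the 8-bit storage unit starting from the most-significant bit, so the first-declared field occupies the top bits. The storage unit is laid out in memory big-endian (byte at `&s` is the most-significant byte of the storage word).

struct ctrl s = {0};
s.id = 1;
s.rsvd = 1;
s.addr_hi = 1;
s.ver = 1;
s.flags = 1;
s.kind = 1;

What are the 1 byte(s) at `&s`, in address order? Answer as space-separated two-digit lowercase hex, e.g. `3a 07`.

77

id:2 = 1 → 0x1 << 6 → word 0x40
rsvd:1 = 1 → 0x1 << 5 → word 0x60
addr_hi:1 = 1 → 0x1 << 4 → word 0x70
ver:2 = 1 → 0x1 << 2 → word 0x74
flags:1 = 1 → 0x1 << 1 → word 0x76
kind:1 = 1 → 0x1 << 0 → word 0x77
word = 0x77 → big-endian bytes:
  [0]=0x77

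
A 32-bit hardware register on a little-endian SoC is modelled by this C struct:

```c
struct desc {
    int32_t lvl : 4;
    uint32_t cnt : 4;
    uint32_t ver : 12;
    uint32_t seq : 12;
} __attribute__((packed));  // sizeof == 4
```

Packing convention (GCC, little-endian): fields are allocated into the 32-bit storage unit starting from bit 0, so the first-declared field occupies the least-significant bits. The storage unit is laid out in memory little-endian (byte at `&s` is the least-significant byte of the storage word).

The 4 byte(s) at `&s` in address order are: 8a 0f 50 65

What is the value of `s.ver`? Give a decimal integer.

15

[0]=0x8a [1]=0x0f [2]=0x50 [3]=0x65 (little-endian) → word 0x65500f8a
lvl:4 @ bit 0 → (0x65500f8a>>0)&0xf = 0xa
cnt:4 @ bit 4 → (0x65500f8a>>4)&0xf = 0x8
ver:12 @ bit 8 → (0x65500f8a>>8)&0xfff = 0xf  ←
seq:12 @ bit 20 → (0x65500f8a>>20)&0xfff = 0x655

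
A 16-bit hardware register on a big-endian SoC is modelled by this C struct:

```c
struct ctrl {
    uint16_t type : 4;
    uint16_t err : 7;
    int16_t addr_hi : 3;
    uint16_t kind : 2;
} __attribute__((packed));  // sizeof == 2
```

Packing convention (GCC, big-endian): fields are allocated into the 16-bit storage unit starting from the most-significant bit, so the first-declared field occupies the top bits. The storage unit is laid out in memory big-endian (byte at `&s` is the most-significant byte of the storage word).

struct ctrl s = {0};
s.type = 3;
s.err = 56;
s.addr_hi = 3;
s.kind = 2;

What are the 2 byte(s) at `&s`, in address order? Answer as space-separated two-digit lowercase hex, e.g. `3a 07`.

[12+:4] type=3 & 0xf = 0x3; word=0x3000
[5+:7] err=56 & 0x7f = 0x38; word=0x3700
[2+:3] addr_hi=3 & 0x7 = 0x3; word=0x370c
[0+:2] kind=2 & 0x3 = 0x2; word=0x370e
word = 0x370e → big-endian bytes:
  [0]=0x37  [1]=0x0e

37 0e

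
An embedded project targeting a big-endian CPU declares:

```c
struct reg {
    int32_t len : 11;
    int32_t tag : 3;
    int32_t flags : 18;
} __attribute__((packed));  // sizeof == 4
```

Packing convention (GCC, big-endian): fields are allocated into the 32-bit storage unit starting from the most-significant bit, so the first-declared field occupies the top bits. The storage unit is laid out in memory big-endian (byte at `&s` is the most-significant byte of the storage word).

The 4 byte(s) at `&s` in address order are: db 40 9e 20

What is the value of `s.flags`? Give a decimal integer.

[0]=0xdb [1]=0x40 [2]=0x9e [3]=0x20 (big-endian) → word 0xdb409e20
len:11 @ bit 21 → (0xdb409e20>>21)&0x7ff = 0x6da
tag:3 @ bit 18 → (0xdb409e20>>18)&0x7 = 0x0
flags:18 @ bit 0 → (0xdb409e20>>0)&0x3ffff = 0x9e20  ←
flags signed 18b, MSB=0: value = 40480

40480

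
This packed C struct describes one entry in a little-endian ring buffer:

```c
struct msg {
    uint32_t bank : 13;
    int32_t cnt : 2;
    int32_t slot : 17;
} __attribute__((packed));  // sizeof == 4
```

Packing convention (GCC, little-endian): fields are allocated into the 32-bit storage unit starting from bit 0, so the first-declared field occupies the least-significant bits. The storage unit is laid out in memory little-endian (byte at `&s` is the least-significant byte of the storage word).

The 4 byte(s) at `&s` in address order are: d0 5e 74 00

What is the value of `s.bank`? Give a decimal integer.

[0]=0xd0 [1]=0x5e [2]=0x74 [3]=0x00 (little-endian) → word 0x00745ed0
bank:13 @ bit 0 → (0x00745ed0>>0)&0x1fff = 0x1ed0  ←
cnt:2 @ bit 13 → (0x00745ed0>>13)&0x3 = 0x2
slot:17 @ bit 15 → (0x00745ed0>>15)&0x1ffff = 0xe8

7888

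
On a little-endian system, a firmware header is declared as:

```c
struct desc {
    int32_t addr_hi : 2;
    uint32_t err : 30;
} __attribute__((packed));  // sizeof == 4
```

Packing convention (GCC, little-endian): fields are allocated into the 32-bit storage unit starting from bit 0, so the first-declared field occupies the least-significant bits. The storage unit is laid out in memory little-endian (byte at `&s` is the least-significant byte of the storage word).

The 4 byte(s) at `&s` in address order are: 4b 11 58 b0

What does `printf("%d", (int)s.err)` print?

739640402

[0]=0x4b [1]=0x11 [2]=0x58 [3]=0xb0 (little-endian) → word 0xb058114b
addr_hi [0+:2] = (word>>0) & 0x3 = 3
err [2+:30] = (word>>2) & 0x3fffffff = 739640402  ←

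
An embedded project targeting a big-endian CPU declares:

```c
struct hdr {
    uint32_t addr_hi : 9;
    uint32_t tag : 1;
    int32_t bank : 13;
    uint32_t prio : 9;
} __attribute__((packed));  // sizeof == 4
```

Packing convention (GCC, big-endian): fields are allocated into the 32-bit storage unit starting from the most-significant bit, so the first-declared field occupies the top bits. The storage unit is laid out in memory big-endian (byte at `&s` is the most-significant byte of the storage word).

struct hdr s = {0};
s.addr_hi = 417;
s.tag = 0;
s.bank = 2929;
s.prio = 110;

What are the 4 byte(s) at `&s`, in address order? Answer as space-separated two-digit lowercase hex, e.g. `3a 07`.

[23+:9] addr_hi=417 & 0x1ff = 0x1a1; word=0xd0800000
[22+:1] tag=0 & 0x1 = 0x0; word=0xd0800000
[9+:13] bank=2929 & 0x1fff = 0xb71; word=0xd096e200
[0+:9] prio=110 & 0x1ff = 0x6e; word=0xd096e26e
word = 0xd096e26e → big-endian bytes:
  [0]=0xd0  [1]=0x96  [2]=0xe2  [3]=0x6e

d0 96 e2 6e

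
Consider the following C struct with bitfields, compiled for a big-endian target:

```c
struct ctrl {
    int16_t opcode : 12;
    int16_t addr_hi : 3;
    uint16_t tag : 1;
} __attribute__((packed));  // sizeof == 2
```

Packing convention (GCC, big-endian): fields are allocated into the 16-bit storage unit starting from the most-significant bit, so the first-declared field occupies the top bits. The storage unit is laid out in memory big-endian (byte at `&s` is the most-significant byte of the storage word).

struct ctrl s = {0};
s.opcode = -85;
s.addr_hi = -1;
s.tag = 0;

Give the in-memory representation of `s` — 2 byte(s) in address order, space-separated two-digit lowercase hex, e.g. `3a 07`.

opcode (12b) val=-85 bits=0xfab at bit 4: 0xfab0
addr_hi (3b) val=-1 bits=0x7 at bit 1: 0xfabe
tag (1b) val=0 bits=0x0 at bit 0: 0xfabe
word = 0xfabe → big-endian bytes:
  [0]=0xfa  [1]=0xbe

fa be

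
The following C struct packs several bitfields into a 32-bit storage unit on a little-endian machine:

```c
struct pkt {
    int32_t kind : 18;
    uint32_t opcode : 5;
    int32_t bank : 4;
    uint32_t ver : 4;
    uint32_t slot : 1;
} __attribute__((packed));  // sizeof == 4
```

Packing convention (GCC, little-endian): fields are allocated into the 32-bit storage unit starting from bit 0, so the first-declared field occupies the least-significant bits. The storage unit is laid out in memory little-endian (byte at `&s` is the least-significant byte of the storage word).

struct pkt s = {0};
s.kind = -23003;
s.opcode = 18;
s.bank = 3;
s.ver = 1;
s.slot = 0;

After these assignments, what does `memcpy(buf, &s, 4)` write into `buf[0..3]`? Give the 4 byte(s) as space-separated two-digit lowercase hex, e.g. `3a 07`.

25 a6 cb 09

kind:18 = -23003 → 0x3a625 << 0 → word 0x0003a625
opcode:5 = 18 → 0x12 << 18 → word 0x004ba625
bank:4 = 3 → 0x3 << 23 → word 0x01cba625
ver:4 = 1 → 0x1 << 27 → word 0x09cba625
slot:1 = 0 → 0x0 << 31 → word 0x09cba625
word = 0x09cba625 → little-endian bytes:
  [0]=0x25  [1]=0xa6  [2]=0xcb  [3]=0x09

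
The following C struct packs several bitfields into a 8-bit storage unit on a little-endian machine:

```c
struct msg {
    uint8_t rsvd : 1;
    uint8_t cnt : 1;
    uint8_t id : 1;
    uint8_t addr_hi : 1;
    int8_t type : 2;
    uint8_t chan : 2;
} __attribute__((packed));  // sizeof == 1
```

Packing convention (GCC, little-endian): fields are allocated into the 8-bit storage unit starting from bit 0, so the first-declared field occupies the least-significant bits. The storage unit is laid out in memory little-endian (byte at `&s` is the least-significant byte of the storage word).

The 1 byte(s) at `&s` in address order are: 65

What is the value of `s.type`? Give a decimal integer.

[0]=0x65 (little-endian) → word 0x65
rsvd [0+:1] = (word>>0) & 0x1 = 1
cnt [1+:1] = (word>>1) & 0x1 = 0
id [2+:1] = (word>>2) & 0x1 = 1
addr_hi [3+:1] = (word>>3) & 0x1 = 0
type [4+:2] = (word>>4) & 0x3 = 2  ←
chan [6+:2] = (word>>6) & 0x3 = 1
type signed 2b, MSB=1: 2 - 4 = -2

-2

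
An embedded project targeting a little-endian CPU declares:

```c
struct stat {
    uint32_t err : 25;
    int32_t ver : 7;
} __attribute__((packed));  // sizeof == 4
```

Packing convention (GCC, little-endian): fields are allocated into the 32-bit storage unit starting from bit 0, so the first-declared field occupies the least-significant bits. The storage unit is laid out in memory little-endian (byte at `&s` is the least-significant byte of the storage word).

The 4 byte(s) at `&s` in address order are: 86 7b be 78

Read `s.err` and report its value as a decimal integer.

12483462

[0]=0x86 [1]=0x7b [2]=0xbe [3]=0x78 (little-endian) → word 0x78be7b86
err:25 @ bit 0 → (0x78be7b86>>0)&0x1ffffff = 0xbe7b86  ←
ver:7 @ bit 25 → (0x78be7b86>>25)&0x7f = 0x3c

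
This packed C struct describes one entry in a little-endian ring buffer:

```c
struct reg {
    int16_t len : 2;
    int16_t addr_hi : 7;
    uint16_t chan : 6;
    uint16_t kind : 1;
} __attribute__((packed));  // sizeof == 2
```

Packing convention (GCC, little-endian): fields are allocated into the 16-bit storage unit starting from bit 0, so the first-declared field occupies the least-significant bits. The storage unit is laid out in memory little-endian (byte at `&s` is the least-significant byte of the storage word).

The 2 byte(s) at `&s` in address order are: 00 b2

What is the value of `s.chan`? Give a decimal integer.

[0]=0x00 [1]=0xb2 (little-endian) → word 0xb200
len [0+:2] = (word>>0) & 0x3 = 0
addr_hi [2+:7] = (word>>2) & 0x7f = 0
chan [9+:6] = (word>>9) & 0x3f = 25  ←
kind [15+:1] = (word>>15) & 0x1 = 1

25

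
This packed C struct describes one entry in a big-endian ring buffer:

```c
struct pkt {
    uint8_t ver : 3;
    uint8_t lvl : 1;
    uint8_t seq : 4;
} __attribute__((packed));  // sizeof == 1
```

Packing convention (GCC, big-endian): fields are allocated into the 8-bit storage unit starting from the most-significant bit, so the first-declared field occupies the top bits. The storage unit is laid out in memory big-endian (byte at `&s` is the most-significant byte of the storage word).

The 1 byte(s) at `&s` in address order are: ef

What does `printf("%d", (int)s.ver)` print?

[0]=0xef (big-endian) → word 0xef
ver:3 @ bit 5 → (0xef>>5)&0x7 = 0x7  ←
lvl:1 @ bit 4 → (0xef>>4)&0x1 = 0x0
seq:4 @ bit 0 → (0xef>>0)&0xf = 0xf

7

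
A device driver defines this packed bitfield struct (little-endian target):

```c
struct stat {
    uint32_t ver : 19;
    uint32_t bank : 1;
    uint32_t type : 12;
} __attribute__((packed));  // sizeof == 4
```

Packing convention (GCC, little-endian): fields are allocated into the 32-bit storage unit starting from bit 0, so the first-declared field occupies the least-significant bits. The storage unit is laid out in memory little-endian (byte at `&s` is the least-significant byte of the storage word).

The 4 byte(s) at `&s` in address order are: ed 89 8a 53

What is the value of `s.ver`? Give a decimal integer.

166381

[0]=0xed [1]=0x89 [2]=0x8a [3]=0x53 (little-endian) → word 0x538a89ed
ver:19 @ bit 0 → (0x538a89ed>>0)&0x7ffff = 0x289ed  ←
bank:1 @ bit 19 → (0x538a89ed>>19)&0x1 = 0x1
type:12 @ bit 20 → (0x538a89ed>>20)&0xfff = 0x538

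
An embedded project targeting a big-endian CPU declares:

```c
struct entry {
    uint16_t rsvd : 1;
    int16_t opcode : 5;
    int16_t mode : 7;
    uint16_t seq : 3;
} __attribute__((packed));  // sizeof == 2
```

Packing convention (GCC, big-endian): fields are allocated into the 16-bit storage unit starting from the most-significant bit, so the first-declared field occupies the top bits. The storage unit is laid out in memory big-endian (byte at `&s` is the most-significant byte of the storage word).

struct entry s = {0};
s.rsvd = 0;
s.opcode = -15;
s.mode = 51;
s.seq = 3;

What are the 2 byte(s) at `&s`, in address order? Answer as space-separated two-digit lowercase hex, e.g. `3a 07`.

rsvd (1b) val=0 bits=0x0 at bit 15: 0x0000
opcode (5b) val=-15 bits=0x11 at bit 10: 0x4400
mode (7b) val=51 bits=0x33 at bit 3: 0x4598
seq (3b) val=3 bits=0x3 at bit 0: 0x459b
word = 0x459b → big-endian bytes:
  [0]=0x45  [1]=0x9b

45 9b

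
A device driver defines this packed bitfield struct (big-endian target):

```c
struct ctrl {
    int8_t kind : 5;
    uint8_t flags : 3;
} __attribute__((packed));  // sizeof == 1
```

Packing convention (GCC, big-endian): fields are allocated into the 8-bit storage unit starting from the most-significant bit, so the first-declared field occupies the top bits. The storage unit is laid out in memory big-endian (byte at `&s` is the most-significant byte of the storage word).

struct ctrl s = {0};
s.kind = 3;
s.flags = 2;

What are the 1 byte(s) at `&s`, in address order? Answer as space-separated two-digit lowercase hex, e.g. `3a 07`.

1a

[3+:5] kind=3 & 0x1f = 0x3; word=0x18
[0+:3] flags=2 & 0x7 = 0x2; word=0x1a
word = 0x1a → big-endian bytes:
  [0]=0x1a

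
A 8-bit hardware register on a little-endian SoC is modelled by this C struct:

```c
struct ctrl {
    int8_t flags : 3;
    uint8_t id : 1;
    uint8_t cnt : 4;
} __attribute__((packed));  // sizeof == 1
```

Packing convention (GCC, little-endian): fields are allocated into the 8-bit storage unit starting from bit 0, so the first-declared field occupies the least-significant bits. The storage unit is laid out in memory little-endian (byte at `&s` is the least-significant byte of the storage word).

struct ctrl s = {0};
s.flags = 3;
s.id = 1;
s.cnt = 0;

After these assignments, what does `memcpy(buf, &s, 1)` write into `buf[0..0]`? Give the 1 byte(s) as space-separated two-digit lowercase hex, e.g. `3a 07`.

0b

[0+:3] flags=3 & 0x7 = 0x3; word=0x03
[3+:1] id=1 & 0x1 = 0x1; word=0x0b
[4+:4] cnt=0 & 0xf = 0x0; word=0x0b
word = 0x0b → little-endian bytes:
  [0]=0x0b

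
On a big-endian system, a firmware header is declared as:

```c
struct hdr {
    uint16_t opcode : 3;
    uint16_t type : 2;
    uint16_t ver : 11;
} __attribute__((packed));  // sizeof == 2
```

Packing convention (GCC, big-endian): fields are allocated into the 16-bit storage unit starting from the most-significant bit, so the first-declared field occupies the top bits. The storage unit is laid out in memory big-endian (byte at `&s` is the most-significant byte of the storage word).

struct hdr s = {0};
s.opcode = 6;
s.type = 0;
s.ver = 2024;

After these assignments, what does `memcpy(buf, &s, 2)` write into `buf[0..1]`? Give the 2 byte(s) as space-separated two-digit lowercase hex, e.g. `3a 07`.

opcode (3b) val=6 bits=0x6 at bit 13: 0xc000
type (2b) val=0 bits=0x0 at bit 11: 0xc000
ver (11b) val=2024 bits=0x7e8 at bit 0: 0xc7e8
word = 0xc7e8 → big-endian bytes:
  [0]=0xc7  [1]=0xe8

c7 e8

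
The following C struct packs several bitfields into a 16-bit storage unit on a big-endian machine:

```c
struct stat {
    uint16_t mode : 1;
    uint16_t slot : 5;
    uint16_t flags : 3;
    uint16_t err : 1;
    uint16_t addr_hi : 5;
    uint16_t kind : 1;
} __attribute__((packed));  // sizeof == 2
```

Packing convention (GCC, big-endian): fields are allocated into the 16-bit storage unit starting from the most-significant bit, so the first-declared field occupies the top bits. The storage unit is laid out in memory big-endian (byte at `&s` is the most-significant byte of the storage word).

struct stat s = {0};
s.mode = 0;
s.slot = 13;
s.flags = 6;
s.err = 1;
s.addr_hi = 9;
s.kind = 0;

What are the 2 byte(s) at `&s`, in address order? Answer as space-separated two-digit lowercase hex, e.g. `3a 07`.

37 52

[15+:1] mode=0 & 0x1 = 0x0; word=0x0000
[10+:5] slot=13 & 0x1f = 0xd; word=0x3400
[7+:3] flags=6 & 0x7 = 0x6; word=0x3700
[6+:1] err=1 & 0x1 = 0x1; word=0x3740
[1+:5] addr_hi=9 & 0x1f = 0x9; word=0x3752
[0+:1] kind=0 & 0x1 = 0x0; word=0x3752
word = 0x3752 → big-endian bytes:
  [0]=0x37  [1]=0x52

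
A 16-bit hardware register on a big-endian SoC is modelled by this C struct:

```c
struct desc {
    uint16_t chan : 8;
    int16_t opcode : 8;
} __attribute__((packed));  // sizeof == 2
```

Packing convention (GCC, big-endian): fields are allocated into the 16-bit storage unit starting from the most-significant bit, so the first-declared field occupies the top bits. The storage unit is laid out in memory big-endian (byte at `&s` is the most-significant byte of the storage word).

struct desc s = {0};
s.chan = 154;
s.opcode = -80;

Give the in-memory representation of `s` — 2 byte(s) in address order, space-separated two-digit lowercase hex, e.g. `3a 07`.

9a b0

[8+:8] chan=154 & 0xff = 0x9a; word=0x9a00
[0+:8] opcode=-80 & 0xff = 0xb0; word=0x9ab0
word = 0x9ab0 → big-endian bytes:
  [0]=0x9a  [1]=0xb0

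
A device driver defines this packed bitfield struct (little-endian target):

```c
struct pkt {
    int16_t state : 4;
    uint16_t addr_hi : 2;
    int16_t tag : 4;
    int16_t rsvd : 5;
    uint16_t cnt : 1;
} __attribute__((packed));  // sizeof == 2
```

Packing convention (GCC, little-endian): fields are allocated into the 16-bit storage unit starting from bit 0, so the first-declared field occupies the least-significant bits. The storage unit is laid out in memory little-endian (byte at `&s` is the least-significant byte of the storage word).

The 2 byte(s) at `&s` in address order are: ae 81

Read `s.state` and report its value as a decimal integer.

-2

[0]=0xae [1]=0x81 (little-endian) → word 0x81ae
state:4 @ bit 0 → (0x81ae>>0)&0xf = 0xe  ←
addr_hi:2 @ bit 4 → (0x81ae>>4)&0x3 = 0x2
tag:4 @ bit 6 → (0x81ae>>6)&0xf = 0x6
rsvd:5 @ bit 10 → (0x81ae>>10)&0x1f = 0x0
cnt:1 @ bit 15 → (0x81ae>>15)&0x1 = 0x1
state signed 4b, MSB=1: 14 - 16 = -2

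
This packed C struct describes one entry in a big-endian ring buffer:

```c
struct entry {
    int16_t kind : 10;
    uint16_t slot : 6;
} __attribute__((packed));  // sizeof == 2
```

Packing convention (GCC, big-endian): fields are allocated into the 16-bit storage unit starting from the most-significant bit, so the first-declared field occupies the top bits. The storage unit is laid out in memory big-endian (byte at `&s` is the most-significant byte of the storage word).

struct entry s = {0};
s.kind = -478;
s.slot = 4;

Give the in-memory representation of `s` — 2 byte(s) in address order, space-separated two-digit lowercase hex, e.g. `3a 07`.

88 84

kind:10 = -478 → 0x222 << 6 → word 0x8880
slot:6 = 4 → 0x4 << 0 → word 0x8884
word = 0x8884 → big-endian bytes:
  [0]=0x88  [1]=0x84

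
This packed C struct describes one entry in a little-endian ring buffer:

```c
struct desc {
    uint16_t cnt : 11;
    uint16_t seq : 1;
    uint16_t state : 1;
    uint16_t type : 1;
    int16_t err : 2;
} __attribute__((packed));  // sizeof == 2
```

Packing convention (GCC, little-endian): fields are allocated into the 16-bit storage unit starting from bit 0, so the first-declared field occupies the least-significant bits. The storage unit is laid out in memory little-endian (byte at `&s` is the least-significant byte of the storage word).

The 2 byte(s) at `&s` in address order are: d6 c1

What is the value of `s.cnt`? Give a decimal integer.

[0]=0xd6 [1]=0xc1 (little-endian) → word 0xc1d6
cnt [0+:11] = (word>>0) & 0x7ff = 470  ←
seq [11+:1] = (word>>11) & 0x1 = 0
state [12+:1] = (word>>12) & 0x1 = 0
type [13+:1] = (word>>13) & 0x1 = 0
err [14+:2] = (word>>14) & 0x3 = 3

470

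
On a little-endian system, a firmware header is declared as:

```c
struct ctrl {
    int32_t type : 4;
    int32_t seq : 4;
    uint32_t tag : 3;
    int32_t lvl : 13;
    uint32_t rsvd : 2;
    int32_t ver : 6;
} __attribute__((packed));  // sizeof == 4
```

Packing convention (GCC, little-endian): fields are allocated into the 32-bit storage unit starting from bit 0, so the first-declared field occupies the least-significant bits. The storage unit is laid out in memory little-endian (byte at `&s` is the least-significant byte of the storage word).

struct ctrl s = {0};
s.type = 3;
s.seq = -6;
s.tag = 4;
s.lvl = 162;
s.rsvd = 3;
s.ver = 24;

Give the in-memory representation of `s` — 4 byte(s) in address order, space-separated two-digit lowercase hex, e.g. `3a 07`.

a3 14 05 63

type:4 = 3 → 0x3 << 0 → word 0x00000003
seq:4 = -6 → 0xa << 4 → word 0x000000a3
tag:3 = 4 → 0x4 << 8 → word 0x000004a3
lvl:13 = 162 → 0xa2 << 11 → word 0x000514a3
rsvd:2 = 3 → 0x3 << 24 → word 0x030514a3
ver:6 = 24 → 0x18 << 26 → word 0x630514a3
word = 0x630514a3 → little-endian bytes:
  [0]=0xa3  [1]=0x14  [2]=0x05  [3]=0x63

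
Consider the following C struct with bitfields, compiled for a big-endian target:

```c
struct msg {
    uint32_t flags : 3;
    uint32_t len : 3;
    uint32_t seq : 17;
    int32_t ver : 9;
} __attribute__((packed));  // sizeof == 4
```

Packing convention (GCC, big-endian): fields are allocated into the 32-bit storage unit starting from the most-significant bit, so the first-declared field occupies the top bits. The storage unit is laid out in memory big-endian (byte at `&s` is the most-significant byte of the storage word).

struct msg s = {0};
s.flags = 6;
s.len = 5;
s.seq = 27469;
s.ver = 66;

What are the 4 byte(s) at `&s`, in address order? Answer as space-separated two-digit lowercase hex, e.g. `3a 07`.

d4 d6 9a 42

[29+:3] flags=6 & 0x7 = 0x6; word=0xc0000000
[26+:3] len=5 & 0x7 = 0x5; word=0xd4000000
[9+:17] seq=27469 & 0x1ffff = 0x6b4d; word=0xd4d69a00
[0+:9] ver=66 & 0x1ff = 0x42; word=0xd4d69a42
word = 0xd4d69a42 → big-endian bytes:
  [0]=0xd4  [1]=0xd6  [2]=0x9a  [3]=0x42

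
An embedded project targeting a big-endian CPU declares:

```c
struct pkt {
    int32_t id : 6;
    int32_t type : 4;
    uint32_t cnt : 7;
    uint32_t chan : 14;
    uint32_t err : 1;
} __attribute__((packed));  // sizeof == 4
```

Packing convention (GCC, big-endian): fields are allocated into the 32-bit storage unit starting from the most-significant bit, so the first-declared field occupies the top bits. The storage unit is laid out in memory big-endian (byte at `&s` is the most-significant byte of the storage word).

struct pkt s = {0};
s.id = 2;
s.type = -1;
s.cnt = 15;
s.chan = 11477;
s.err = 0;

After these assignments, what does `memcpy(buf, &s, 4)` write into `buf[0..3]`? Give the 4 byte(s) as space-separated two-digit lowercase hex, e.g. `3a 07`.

[26+:6] id=2 & 0x3f = 0x2; word=0x08000000
[22+:4] type=-1 & 0xf = 0xf; word=0x0bc00000
[15+:7] cnt=15 & 0x7f = 0xf; word=0x0bc78000
[1+:14] chan=11477 & 0x3fff = 0x2cd5; word=0x0bc7d9aa
[0+:1] err=0 & 0x1 = 0x0; word=0x0bc7d9aa
word = 0x0bc7d9aa → big-endian bytes:
  [0]=0x0b  [1]=0xc7  [2]=0xd9  [3]=0xaa

0b c7 d9 aa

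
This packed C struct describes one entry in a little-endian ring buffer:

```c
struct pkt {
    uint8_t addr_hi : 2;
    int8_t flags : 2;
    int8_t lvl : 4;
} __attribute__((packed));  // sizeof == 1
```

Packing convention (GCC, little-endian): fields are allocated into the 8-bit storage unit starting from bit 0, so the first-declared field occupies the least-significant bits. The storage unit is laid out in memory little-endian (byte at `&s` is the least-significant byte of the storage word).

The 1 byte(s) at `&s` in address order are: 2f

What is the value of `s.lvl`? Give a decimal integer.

[0]=0x2f (little-endian) → word 0x2f
addr_hi [0+:2] = (word>>0) & 0x3 = 3
flags [2+:2] = (word>>2) & 0x3 = 3
lvl [4+:4] = (word>>4) & 0xf = 2  ←
lvl signed 4b, MSB=0: value = 2

2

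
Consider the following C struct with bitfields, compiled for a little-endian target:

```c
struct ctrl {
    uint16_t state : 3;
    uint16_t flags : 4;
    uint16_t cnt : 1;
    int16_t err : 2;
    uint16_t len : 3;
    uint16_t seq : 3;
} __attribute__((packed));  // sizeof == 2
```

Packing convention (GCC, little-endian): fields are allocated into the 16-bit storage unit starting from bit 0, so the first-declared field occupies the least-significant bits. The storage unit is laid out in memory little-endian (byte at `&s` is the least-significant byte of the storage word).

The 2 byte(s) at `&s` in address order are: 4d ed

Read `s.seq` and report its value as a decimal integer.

[0]=0x4d [1]=0xed (little-endian) → word 0xed4d
state:3 @ bit 0 → (0xed4d>>0)&0x7 = 0x5
flags:4 @ bit 3 → (0xed4d>>3)&0xf = 0x9
cnt:1 @ bit 7 → (0xed4d>>7)&0x1 = 0x0
err:2 @ bit 8 → (0xed4d>>8)&0x3 = 0x1
len:3 @ bit 10 → (0xed4d>>10)&0x7 = 0x3
seq:3 @ bit 13 → (0xed4d>>13)&0x7 = 0x7  ←

7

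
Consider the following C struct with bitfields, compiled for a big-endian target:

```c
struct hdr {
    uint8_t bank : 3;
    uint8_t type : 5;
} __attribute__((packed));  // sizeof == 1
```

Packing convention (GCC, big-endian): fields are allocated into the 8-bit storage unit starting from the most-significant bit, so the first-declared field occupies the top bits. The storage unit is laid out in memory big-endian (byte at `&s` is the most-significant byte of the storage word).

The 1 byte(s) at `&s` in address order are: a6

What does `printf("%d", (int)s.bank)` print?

5

[0]=0xa6 (big-endian) → word 0xa6
bank:3 @ bit 5 → (0xa6>>5)&0x7 = 0x5  ←
type:5 @ bit 0 → (0xa6>>0)&0x1f = 0x6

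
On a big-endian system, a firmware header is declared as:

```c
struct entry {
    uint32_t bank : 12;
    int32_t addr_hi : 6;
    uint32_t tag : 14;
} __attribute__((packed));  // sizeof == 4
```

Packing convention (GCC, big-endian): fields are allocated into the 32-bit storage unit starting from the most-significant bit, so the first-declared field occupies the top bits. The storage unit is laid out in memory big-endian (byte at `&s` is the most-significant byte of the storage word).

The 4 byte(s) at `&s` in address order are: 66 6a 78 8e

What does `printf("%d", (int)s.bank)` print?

1638

[0]=0x66 [1]=0x6a [2]=0x78 [3]=0x8e (big-endian) → word 0x666a788e
bank:12 @ bit 20 → (0x666a788e>>20)&0xfff = 0x666  ←
addr_hi:6 @ bit 14 → (0x666a788e>>14)&0x3f = 0x29
tag:14 @ bit 0 → (0x666a788e>>0)&0x3fff = 0x388e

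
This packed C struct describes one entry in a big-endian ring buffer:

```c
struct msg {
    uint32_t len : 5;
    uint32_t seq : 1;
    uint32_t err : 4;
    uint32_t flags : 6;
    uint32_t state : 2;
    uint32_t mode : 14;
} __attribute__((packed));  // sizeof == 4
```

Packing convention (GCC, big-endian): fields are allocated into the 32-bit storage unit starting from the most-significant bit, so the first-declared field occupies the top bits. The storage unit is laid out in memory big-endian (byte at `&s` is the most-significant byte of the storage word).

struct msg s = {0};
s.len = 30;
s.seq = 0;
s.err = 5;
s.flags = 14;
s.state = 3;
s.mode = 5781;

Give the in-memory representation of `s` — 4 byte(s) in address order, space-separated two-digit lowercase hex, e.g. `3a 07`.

len:5 = 30 → 0x1e << 27 → word 0xf0000000
seq:1 = 0 → 0x0 << 26 → word 0xf0000000
err:4 = 5 → 0x5 << 22 → word 0xf1400000
flags:6 = 14 → 0xe << 16 → word 0xf14e0000
state:2 = 3 → 0x3 << 14 → word 0xf14ec000
mode:14 = 5781 → 0x1695 << 0 → word 0xf14ed695
word = 0xf14ed695 → big-endian bytes:
  [0]=0xf1  [1]=0x4e  [2]=0xd6  [3]=0x95

f1 4e d6 95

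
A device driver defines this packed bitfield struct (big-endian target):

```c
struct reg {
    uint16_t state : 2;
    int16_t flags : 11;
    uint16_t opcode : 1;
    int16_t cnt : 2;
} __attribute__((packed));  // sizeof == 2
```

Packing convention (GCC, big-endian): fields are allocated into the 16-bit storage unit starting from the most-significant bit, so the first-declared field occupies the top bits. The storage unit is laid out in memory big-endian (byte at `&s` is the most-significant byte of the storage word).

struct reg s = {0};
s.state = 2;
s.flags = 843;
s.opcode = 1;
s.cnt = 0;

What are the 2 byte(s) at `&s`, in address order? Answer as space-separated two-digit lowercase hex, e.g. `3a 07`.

[14+:2] state=2 & 0x3 = 0x2; word=0x8000
[3+:11] flags=843 & 0x7ff = 0x34b; word=0x9a58
[2+:1] opcode=1 & 0x1 = 0x1; word=0x9a5c
[0+:2] cnt=0 & 0x3 = 0x0; word=0x9a5c
word = 0x9a5c → big-endian bytes:
  [0]=0x9a  [1]=0x5c

9a 5c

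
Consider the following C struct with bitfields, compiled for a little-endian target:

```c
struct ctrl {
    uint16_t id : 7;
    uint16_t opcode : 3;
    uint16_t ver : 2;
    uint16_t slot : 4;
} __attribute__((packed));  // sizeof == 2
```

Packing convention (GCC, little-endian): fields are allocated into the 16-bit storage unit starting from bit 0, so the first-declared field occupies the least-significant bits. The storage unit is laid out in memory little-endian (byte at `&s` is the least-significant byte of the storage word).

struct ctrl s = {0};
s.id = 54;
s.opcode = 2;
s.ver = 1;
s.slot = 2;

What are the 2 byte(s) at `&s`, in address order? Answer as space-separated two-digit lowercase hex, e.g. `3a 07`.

id (7b) val=54 bits=0x36 at bit 0: 0x0036
opcode (3b) val=2 bits=0x2 at bit 7: 0x0136
ver (2b) val=1 bits=0x1 at bit 10: 0x0536
slot (4b) val=2 bits=0x2 at bit 12: 0x2536
word = 0x2536 → little-endian bytes:
  [0]=0x36  [1]=0x25

36 25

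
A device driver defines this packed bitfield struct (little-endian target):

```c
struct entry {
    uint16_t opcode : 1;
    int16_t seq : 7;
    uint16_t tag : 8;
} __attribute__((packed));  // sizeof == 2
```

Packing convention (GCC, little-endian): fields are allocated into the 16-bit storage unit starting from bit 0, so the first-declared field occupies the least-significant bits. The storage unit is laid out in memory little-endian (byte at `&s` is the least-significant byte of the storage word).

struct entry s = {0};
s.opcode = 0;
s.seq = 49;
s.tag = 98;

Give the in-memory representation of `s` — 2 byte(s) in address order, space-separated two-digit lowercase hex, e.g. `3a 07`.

opcode (1b) val=0 bits=0x0 at bit 0: 0x0000
seq (7b) val=49 bits=0x31 at bit 1: 0x0062
tag (8b) val=98 bits=0x62 at bit 8: 0x6262
word = 0x6262 → little-endian bytes:
  [0]=0x62  [1]=0x62

62 62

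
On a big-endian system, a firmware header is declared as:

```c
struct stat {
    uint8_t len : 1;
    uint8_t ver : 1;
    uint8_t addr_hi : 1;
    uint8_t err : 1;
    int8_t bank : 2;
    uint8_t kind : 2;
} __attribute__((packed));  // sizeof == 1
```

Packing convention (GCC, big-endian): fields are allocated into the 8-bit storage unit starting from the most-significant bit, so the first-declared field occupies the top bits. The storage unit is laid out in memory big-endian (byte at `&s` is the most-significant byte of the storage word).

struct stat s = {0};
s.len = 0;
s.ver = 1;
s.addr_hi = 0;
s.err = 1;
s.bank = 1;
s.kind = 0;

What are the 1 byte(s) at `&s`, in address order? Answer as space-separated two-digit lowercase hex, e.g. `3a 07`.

len (1b) val=0 bits=0x0 at bit 7: 0x00
ver (1b) val=1 bits=0x1 at bit 6: 0x40
addr_hi (1b) val=0 bits=0x0 at bit 5: 0x40
err (1b) val=1 bits=0x1 at bit 4: 0x50
bank (2b) val=1 bits=0x1 at bit 2: 0x54
kind (2b) val=0 bits=0x0 at bit 0: 0x54
word = 0x54 → big-endian bytes:
  [0]=0x54

54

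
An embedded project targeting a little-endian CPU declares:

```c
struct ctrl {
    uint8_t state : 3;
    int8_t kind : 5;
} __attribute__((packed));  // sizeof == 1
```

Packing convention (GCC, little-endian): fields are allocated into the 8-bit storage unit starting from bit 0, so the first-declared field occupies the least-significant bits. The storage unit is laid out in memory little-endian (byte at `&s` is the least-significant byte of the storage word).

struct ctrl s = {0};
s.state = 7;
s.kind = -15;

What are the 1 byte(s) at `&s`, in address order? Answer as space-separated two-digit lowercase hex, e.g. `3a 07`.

[0+:3] state=7 & 0x7 = 0x7; word=0x07
[3+:5] kind=-15 & 0x1f = 0x11; word=0x8f
word = 0x8f → little-endian bytes:
  [0]=0x8f

8f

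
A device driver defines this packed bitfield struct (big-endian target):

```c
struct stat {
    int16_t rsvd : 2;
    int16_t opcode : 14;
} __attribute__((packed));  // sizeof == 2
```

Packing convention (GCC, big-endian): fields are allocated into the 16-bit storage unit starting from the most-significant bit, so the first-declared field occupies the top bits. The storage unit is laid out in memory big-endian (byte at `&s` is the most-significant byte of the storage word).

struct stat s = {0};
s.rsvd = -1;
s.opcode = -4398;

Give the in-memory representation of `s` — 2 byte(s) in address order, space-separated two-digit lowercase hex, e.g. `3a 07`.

ee d2

[14+:2] rsvd=-1 & 0x3 = 0x3; word=0xc000
[0+:14] opcode=-4398 & 0x3fff = 0x2ed2; word=0xeed2
word = 0xeed2 → big-endian bytes:
  [0]=0xee  [1]=0xd2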